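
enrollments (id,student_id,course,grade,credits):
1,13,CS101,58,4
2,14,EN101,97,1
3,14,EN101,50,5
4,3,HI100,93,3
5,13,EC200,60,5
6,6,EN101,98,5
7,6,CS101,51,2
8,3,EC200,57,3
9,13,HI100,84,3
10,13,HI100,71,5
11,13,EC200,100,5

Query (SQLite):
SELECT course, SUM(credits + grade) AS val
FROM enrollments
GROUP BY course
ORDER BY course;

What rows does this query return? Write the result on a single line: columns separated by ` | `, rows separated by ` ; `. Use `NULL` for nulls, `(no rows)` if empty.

For each row compute credits + grade.
Group by course; take SUM of the expression per group.
  CS101: ids {1, 7} → SUM(credits + grade)=115
  EC200: ids {5, 8, 11} → SUM(credits + grade)=230
  EN101: ids {2, 3, 6} → SUM(credits + grade)=256
  HI100: ids {4, 9, 10} → SUM(credits + grade)=259

CS101 | 115 ; EC200 | 230 ; EN101 | 256 ; HI100 | 259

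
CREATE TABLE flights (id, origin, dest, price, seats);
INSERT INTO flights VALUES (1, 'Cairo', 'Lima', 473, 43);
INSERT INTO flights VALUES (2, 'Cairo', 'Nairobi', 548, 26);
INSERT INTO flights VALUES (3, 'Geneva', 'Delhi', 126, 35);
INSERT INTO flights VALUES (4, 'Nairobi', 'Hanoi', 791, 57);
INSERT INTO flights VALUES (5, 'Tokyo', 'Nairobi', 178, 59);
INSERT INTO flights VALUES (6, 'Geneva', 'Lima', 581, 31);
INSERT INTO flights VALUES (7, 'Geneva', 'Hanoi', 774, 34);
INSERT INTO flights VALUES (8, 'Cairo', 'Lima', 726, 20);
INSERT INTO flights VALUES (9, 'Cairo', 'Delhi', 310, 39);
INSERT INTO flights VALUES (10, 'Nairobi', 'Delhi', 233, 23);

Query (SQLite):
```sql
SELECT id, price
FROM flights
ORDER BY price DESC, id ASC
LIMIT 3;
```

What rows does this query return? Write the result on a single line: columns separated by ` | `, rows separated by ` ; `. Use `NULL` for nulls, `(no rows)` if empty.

4 | 791 ; 7 | 774 ; 8 | 726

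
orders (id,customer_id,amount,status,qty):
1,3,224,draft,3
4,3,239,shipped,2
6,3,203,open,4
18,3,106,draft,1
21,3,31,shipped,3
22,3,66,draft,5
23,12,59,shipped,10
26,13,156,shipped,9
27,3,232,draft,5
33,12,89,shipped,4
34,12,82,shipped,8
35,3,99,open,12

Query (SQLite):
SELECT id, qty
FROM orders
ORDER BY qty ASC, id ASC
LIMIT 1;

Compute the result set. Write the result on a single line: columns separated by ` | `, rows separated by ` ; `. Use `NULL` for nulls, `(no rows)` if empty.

18 | 1

Sort by qty asc, tiebreak id asc: (1, id=18), (2, id=4), (3, id=1), (3, id=21) …. Take first 1.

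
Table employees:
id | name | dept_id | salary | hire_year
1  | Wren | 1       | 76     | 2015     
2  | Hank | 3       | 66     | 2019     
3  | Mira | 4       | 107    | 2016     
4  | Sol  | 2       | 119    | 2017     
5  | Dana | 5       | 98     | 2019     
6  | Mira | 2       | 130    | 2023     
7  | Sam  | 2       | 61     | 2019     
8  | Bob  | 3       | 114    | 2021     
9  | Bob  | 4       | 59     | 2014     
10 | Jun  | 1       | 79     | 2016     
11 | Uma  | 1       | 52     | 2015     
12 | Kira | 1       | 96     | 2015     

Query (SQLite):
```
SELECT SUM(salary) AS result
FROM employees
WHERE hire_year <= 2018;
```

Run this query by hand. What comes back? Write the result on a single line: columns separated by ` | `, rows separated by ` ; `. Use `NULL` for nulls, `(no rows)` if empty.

588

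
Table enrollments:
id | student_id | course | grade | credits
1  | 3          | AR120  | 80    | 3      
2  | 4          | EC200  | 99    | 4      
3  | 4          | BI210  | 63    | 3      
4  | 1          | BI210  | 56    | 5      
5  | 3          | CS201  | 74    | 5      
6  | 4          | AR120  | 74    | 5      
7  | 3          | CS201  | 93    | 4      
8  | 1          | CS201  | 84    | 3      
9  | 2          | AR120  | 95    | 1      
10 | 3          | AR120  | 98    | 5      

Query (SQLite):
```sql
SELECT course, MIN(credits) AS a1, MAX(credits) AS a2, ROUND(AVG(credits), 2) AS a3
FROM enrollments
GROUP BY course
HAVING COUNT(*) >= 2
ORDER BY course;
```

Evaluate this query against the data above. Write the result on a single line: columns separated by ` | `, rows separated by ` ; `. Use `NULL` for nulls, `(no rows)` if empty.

AR120 | 1 | 5 | 3.5 ; BI210 | 3 | 5 | 4 ; CS201 | 3 | 5 | 4

Group enrollments by course.
Per group compute: MIN(credits), MAX(credits), ROUND(AVG(credits), 2).
HAVING: drop groups with fewer than 2 rows.
  AR120: ids {1, 6, 9, 10} → MIN(credits)=1, MAX(credits)=5, ROUND(AVG(credits), 2)=3.5
  BI210: ids {3, 4} → MIN(credits)=3, MAX(credits)=5, ROUND(AVG(credits), 2)=4
  CS201: ids {5, 7, 8} → MIN(credits)=3, MAX(credits)=5, ROUND(AVG(credits), 2)=4
  EC200: ids {2} → MIN(credits)=4, MAX(credits)=4, ROUND(AVG(credits), 2)=4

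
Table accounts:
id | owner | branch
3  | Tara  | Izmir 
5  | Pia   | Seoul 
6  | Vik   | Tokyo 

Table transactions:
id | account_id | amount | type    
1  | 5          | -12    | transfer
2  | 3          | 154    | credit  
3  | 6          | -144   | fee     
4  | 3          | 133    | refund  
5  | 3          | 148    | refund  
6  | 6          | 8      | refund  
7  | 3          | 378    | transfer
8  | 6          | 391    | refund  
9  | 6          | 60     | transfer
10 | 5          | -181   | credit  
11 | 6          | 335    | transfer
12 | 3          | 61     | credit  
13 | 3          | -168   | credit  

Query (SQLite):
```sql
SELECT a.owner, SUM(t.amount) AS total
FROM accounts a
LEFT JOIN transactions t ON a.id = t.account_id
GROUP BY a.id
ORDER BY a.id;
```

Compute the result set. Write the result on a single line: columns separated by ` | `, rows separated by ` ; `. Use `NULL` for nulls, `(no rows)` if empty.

Tara | 706 ; Pia | -193 ; Vik | 650

LEFT JOIN keeps every accounts row; unmatched ones get NULL for transactions columns.
Group by accounts.id and compute SUM(t.amount). SUM over an all-NULL group is NULL.
  3: ids {2, 4, 5, 7, 12, 13} → SUM(t.amount)=706
  5: ids {1, 10} → SUM(t.amount)=-193
  6: ids {3, 6, 8, 9, 11} → SUM(t.amount)=650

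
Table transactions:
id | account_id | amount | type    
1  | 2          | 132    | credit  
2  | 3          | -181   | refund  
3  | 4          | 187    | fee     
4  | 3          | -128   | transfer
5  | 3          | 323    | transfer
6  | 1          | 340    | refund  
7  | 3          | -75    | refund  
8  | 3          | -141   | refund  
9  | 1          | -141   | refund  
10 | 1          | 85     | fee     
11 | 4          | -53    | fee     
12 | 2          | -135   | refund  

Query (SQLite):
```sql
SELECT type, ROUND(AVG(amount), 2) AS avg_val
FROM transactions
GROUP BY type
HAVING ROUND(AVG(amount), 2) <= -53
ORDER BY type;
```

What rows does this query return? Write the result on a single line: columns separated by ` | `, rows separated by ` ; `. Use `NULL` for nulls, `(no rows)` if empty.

Partition transactions by type; compute ROUND(AVG(amount), 2) within each group.
HAVING: keep groups where ROUND(AVG(amount), 2) <= -53.
  credit: ids {1} → ROUND(AVG(amount), 2)=132
  fee: ids {3, 10, 11} → ROUND(AVG(amount), 2)=73
  refund: ids {2, 6, 7, 8, 9, 12} → ROUND(AVG(amount), 2)=-55.5
  transfer: ids {4, 5} → ROUND(AVG(amount), 2)=97.5

refund | -55.5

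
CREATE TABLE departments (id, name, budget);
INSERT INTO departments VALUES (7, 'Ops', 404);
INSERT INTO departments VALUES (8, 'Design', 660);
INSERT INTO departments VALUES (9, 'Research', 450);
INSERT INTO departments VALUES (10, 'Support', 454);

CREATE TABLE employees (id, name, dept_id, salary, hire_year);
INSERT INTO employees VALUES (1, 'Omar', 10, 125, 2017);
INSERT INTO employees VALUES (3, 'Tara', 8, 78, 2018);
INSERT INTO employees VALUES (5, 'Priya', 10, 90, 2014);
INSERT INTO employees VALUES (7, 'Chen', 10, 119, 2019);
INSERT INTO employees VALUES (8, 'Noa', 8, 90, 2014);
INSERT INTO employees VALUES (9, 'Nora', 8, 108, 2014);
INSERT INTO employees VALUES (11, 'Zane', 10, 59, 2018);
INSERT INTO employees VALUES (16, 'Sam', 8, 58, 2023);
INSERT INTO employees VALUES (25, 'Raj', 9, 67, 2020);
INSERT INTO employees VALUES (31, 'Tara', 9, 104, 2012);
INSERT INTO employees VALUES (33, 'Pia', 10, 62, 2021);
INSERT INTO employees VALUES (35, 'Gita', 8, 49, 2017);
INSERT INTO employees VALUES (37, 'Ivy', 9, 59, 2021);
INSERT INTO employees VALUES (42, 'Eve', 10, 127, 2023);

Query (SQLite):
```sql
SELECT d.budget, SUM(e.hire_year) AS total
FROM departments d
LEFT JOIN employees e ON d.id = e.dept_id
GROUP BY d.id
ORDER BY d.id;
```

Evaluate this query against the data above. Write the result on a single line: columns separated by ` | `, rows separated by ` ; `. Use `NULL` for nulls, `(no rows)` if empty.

404 | NULL ; 660 | 10086 ; 450 | 6053 ; 454 | 12112

LEFT JOIN keeps every departments row; unmatched ones get NULL for employees columns.
Group by departments.id and compute SUM(e.hire_year). SUM over an all-NULL group is NULL.
  7: ids {—} → SUM(e.hire_year)=NULL
  8: ids {3, 8, 9, 16, 35} → SUM(e.hire_year)=10086
  9: ids {25, 31, 37} → SUM(e.hire_year)=6053
  10: ids {1, 5, 7, 11, 33, 42} → SUM(e.hire_year)=12112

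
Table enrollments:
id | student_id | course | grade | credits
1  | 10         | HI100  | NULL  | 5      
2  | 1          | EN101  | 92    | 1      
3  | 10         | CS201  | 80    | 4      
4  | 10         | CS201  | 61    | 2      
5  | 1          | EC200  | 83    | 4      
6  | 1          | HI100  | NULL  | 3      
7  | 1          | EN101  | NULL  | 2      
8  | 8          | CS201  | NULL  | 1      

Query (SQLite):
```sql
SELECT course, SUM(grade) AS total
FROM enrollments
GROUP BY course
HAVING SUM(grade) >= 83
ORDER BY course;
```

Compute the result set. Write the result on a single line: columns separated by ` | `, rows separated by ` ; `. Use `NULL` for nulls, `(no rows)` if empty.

CS201 | 141 ; EC200 | 83 ; EN101 | 92

Partition enrollments by course; compute SUM(grade) within each group.
HAVING: keep groups where SUM(grade) >= 83.
  CS201: ids {3, 4, 8} → SUM(grade)=141
  EC200: ids {5} → SUM(grade)=83
  EN101: ids {2, 7} → SUM(grade)=92
  HI100: ids {1, 6} → SUM(grade)=NULL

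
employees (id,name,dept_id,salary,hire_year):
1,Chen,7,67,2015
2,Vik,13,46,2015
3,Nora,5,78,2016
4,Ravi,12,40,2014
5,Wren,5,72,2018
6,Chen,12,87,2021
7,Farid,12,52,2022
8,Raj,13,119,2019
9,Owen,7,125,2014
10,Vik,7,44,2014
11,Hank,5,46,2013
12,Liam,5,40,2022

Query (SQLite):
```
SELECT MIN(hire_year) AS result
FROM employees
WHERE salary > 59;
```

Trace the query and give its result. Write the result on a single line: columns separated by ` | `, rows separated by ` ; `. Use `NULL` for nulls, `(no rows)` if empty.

Rows where salary > 59 → hire_year values: [2015, 2016, 2018, 2021, 2019, 2014].
MIN of non-NULL values = 2014.

2014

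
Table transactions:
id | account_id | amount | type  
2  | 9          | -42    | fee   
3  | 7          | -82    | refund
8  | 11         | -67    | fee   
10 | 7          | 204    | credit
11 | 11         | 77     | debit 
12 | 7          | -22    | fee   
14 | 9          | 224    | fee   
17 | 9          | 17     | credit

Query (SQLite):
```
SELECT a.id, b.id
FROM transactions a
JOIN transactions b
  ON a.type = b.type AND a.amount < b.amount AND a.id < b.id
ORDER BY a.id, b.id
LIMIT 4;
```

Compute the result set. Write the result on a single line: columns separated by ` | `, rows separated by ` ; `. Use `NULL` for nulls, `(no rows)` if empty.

Pairs (a,b) with same type, a.amount < b.amount, a.id < b.id.
type groups: credit:{10,17} debit:{11} fee:{2,8,12,14} refund:{3}
Ordered by (a.id, b.id); first 4.

2 | 12 ; 2 | 14 ; 8 | 12 ; 8 | 14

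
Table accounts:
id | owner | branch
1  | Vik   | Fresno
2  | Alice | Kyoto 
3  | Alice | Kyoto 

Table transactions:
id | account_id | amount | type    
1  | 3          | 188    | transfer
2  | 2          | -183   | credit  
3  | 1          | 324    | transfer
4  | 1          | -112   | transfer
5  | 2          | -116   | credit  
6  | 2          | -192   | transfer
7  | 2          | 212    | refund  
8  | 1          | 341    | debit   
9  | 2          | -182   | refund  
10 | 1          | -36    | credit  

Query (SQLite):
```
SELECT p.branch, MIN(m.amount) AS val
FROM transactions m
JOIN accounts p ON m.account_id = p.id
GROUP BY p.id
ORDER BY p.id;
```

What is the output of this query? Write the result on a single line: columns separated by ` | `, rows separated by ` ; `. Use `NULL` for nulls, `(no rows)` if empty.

Fresno | -112 ; Kyoto | -192 ; Kyoto | 188

Join each transactions row to its accounts via account_id.
Group joined rows by accounts.id; compute MIN(m.amount) per group.
  1: ids {3, 4, 8, 10} → MIN(m.amount)=-112
  2: ids {2, 5, 6, 7, 9} → MIN(m.amount)=-192
  3: ids {1} → MIN(m.amount)=188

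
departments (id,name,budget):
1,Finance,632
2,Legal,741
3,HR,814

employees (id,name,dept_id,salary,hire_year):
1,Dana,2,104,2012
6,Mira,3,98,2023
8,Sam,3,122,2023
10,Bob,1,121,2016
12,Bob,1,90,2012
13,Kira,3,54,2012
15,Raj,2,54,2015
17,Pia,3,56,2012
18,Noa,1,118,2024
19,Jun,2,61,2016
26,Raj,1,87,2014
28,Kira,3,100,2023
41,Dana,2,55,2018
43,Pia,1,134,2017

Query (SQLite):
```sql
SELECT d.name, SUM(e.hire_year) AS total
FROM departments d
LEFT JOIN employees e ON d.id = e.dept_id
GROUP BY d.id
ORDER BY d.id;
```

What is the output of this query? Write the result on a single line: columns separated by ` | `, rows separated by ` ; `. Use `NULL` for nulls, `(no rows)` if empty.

LEFT JOIN keeps every departments row; unmatched ones get NULL for employees columns.
Group by departments.id and compute SUM(e.hire_year). SUM over an all-NULL group is NULL.
  1: ids {10, 12, 18, 26, 43} → SUM(e.hire_year)=10083
  2: ids {1, 15, 19, 41} → SUM(e.hire_year)=8061
  3: ids {6, 8, 13, 17, 28} → SUM(e.hire_year)=10093

Finance | 10083 ; Legal | 8061 ; HR | 10093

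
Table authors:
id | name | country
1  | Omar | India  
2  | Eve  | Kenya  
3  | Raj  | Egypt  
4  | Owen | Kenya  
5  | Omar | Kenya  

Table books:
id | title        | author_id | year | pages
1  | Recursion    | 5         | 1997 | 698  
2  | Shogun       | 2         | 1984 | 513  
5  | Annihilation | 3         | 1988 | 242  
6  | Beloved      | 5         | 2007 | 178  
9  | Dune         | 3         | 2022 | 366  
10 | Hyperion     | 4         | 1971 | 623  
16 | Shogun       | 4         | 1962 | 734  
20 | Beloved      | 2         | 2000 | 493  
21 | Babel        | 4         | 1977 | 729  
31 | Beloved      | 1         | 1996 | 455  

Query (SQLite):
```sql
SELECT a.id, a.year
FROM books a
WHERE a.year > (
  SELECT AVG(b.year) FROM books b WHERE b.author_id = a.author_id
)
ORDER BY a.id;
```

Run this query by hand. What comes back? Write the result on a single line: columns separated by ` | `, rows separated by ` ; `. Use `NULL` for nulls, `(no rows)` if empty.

6 | 2007 ; 9 | 2022 ; 10 | 1971 ; 20 | 2000 ; 21 | 1977

For each books row a, compute AVG(year) over rows sharing a.author_id.
Keep row a if a.year > that per-group AVG.
  author_id=1: AVG(year) = 1996.0
  author_id=2: AVG(year) = 1992.0
  author_id=3: AVG(year) = 2005.0
  author_id=4: AVG(year) = 1970.0
  author_id=5: AVG(year) = 2002.0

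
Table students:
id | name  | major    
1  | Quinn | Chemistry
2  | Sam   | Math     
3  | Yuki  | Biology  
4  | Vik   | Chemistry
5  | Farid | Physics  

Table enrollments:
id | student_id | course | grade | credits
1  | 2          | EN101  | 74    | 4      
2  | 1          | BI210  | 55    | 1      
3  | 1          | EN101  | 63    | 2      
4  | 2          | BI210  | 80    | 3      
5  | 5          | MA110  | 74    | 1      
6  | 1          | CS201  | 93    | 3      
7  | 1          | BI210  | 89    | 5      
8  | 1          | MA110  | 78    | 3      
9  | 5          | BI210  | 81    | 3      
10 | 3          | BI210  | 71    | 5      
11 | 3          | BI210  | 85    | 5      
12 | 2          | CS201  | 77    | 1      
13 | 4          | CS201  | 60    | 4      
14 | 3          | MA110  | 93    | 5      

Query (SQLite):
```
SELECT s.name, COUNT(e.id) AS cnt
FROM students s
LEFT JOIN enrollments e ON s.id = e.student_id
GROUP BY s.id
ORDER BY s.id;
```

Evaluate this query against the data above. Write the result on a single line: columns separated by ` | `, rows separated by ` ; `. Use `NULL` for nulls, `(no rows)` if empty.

LEFT JOIN keeps every students row; unmatched ones get NULL for enrollments columns.
Group by students.id and compute COUNT(e.id). COUNT(col) of an all-NULL group is 0.
  1: ids {2, 3, 6, 7, 8} → COUNT(e.id)=5
  2: ids {1, 4, 12} → COUNT(e.id)=3
  3: ids {10, 11, 14} → COUNT(e.id)=3
  4: ids {13} → COUNT(e.id)=1
  5: ids {5, 9} → COUNT(e.id)=2

Quinn | 5 ; Sam | 3 ; Yuki | 3 ; Vik | 1 ; Farid | 2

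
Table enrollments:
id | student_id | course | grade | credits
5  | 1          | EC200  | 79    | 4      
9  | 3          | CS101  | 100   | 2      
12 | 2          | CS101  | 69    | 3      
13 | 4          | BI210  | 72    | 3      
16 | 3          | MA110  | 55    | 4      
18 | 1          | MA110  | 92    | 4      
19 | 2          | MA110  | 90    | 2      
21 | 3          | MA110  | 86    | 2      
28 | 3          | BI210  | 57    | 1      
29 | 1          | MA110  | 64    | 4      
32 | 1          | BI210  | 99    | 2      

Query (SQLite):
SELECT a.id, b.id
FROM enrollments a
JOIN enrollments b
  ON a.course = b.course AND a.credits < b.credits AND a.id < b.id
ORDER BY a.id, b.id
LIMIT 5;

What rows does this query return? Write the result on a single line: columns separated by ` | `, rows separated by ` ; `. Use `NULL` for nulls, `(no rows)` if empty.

Pairs (a,b) with same course, a.credits < b.credits, a.id < b.id.
course groups: BI210:{13,28,32} CS101:{9,12} EC200:{5} MA110:{16,18,19,21,29}
Ordered by (a.id, b.id); first 5.

9 | 12 ; 19 | 29 ; 21 | 29 ; 28 | 32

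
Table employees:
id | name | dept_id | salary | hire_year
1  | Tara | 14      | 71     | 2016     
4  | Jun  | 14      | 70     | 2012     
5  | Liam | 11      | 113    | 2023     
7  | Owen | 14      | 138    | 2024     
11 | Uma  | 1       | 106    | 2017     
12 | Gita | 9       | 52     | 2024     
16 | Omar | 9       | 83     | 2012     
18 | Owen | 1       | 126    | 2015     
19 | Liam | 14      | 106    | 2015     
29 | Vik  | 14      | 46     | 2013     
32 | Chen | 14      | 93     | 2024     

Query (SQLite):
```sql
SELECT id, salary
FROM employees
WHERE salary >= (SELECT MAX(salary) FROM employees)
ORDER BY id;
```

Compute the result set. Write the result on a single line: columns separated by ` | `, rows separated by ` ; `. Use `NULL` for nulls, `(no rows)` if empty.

Scalar subquery: MAX(salary) over all employees rows = 138.
Keep rows where salary >= that value.

7 | 138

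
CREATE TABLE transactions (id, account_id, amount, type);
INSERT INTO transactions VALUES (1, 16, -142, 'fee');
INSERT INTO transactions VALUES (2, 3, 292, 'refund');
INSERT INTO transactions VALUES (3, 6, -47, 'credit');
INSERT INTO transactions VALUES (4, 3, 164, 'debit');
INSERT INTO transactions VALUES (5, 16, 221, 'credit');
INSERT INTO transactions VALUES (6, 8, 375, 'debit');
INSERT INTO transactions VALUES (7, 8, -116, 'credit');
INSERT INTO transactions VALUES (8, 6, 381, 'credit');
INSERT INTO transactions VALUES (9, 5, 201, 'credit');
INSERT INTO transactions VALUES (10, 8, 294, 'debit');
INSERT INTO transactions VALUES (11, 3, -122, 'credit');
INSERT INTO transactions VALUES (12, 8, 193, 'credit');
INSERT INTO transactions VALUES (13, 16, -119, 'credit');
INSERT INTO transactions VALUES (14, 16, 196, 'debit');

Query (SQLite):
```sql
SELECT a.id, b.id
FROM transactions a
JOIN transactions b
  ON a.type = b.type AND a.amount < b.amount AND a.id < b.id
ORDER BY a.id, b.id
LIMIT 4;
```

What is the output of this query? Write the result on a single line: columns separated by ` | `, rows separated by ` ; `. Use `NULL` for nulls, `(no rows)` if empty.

3 | 5 ; 3 | 8 ; 3 | 9 ; 3 | 12

Pairs (a,b) with same type, a.amount < b.amount, a.id < b.id.
type groups: credit:{3,5,7,8,9,11,12,13} debit:{4,6,10,14} fee:{1} refund:{2}
Ordered by (a.id, b.id); first 4.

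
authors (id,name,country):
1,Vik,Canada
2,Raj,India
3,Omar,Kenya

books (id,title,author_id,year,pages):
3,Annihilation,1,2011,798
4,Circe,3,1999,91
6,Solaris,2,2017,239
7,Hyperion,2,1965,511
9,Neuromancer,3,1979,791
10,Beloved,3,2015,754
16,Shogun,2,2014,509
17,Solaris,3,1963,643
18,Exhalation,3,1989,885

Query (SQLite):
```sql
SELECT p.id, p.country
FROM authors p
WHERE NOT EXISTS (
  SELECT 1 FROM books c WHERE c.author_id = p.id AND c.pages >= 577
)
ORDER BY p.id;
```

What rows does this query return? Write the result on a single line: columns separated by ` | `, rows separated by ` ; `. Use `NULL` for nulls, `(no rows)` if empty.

For each authors row, check whether any books with matching author_id has pages >= 577.
Keep rows where that is false.

2 | India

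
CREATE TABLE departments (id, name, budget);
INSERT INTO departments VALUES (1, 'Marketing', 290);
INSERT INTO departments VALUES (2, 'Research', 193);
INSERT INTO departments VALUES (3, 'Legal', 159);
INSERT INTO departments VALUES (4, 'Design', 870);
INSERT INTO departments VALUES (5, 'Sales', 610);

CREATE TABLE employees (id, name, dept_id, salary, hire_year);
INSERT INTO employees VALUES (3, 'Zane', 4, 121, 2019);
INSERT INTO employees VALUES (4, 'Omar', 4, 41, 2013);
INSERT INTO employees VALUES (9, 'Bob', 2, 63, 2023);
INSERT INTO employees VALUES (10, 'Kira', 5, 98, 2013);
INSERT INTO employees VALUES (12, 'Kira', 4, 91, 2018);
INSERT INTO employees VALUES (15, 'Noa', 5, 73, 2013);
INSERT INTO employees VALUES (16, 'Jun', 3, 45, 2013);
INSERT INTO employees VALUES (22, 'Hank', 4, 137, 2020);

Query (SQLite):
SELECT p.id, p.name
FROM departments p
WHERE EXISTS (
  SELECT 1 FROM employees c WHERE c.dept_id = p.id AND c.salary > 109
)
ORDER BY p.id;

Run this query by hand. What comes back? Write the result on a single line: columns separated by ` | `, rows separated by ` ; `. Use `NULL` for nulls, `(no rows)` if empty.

For each departments row, check whether any employees with matching dept_id has salary > 109.
Keep rows where that is true.

4 | Design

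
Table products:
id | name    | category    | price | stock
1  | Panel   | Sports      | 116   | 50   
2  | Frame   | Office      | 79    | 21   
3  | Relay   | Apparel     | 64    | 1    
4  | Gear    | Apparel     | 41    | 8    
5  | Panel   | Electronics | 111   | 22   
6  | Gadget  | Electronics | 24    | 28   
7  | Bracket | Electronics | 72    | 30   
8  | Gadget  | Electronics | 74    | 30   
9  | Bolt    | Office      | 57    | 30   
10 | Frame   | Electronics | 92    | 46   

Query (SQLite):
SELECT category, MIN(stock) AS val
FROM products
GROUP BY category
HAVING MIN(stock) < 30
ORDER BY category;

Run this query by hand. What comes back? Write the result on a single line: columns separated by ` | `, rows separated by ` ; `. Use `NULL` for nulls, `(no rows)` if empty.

Apparel | 1 ; Electronics | 22 ; Office | 21

Partition products by category; compute MIN(stock) within each group.
HAVING: keep groups where MIN(stock) < 30.
  Apparel: ids {3, 4} → MIN(stock)=1
  Electronics: ids {5, 6, 7, 8, 10} → MIN(stock)=22
  Office: ids {2, 9} → MIN(stock)=21
  Sports: ids {1} → MIN(stock)=50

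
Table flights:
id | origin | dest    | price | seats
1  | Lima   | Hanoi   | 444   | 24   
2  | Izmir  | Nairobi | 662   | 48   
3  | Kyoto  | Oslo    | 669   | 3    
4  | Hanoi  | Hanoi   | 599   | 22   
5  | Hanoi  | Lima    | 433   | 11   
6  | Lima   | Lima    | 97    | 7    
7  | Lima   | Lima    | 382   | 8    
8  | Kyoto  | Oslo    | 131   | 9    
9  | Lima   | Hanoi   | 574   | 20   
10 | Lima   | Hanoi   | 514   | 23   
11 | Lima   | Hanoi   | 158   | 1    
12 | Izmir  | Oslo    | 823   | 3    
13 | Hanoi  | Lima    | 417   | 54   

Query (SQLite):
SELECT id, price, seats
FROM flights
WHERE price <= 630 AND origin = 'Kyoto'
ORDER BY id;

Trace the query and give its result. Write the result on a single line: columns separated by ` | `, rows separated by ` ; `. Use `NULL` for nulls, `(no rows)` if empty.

price <= 630: ids {1, 4, 5, 6, 7, 8, 9, 10, 11, 13}
origin = 'Kyoto': ids {3, 8}
Combine with AND.

8 | 131 | 9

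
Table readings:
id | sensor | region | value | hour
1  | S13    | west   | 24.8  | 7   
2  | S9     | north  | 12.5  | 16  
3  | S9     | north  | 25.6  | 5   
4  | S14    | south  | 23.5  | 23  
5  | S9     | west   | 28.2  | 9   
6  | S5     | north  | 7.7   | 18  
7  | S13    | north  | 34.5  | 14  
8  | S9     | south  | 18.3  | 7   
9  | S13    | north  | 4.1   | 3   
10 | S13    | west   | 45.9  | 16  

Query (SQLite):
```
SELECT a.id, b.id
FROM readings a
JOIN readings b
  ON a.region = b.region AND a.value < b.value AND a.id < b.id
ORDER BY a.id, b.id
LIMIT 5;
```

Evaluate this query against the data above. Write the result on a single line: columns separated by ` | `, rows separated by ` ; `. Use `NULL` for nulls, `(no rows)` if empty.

Pairs (a,b) with same region, a.value < b.value, a.id < b.id.
region groups: north:{2,3,6,7,9} south:{4,8} west:{1,5,10}
Ordered by (a.id, b.id); first 5.

1 | 5 ; 1 | 10 ; 2 | 3 ; 2 | 7 ; 3 | 7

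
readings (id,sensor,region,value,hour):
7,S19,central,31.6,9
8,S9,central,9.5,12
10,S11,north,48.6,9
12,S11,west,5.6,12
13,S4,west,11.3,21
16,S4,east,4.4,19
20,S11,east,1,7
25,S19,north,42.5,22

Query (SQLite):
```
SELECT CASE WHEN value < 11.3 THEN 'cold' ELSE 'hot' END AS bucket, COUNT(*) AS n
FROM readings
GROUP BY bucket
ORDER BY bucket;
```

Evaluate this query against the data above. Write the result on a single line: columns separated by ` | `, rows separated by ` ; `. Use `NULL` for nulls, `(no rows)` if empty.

Bucket rows by value < 11.3 → 'cold' else 'hot'; count each bucket.

cold | 4 ; hot | 4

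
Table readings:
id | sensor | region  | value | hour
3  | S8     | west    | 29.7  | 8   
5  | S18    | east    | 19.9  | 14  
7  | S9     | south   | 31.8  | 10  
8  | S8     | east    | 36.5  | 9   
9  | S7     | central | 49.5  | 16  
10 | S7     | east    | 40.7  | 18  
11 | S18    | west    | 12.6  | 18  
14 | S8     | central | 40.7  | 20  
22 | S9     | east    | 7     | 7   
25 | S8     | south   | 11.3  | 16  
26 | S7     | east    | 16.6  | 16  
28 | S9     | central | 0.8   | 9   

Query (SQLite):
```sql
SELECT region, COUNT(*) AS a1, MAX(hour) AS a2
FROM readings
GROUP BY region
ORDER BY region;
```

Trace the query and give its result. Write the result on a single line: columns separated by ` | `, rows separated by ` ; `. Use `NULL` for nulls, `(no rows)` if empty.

central | 3 | 20 ; east | 5 | 18 ; south | 2 | 16 ; west | 2 | 18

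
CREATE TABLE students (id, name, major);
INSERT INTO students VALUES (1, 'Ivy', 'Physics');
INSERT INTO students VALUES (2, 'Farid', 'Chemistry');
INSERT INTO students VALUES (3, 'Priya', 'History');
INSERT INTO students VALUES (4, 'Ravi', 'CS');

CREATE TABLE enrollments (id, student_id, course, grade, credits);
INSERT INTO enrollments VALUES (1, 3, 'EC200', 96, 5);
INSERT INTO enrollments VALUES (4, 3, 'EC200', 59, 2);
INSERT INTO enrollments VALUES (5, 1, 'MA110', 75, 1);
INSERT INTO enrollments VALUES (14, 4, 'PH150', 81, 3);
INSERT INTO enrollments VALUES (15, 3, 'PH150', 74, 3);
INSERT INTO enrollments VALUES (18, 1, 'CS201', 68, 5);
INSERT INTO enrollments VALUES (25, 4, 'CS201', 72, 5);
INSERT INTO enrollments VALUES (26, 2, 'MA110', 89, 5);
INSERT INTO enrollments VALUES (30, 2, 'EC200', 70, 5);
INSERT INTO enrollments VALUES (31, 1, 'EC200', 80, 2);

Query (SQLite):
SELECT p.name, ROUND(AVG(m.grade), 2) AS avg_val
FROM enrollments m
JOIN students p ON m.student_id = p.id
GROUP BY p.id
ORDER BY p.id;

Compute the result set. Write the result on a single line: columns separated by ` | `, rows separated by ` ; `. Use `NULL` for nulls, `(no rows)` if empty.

Ivy | 74.33 ; Farid | 79.5 ; Priya | 76.33 ; Ravi | 76.5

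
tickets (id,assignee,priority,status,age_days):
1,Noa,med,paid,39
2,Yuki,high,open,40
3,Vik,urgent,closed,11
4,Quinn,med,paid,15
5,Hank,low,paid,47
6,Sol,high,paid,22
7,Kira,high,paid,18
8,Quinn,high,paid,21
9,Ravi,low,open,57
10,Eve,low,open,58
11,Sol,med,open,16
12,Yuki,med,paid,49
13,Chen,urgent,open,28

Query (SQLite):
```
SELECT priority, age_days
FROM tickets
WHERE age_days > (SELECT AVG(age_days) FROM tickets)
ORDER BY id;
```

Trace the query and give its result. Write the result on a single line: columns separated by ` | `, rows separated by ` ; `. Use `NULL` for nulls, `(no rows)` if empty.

Scalar subquery: AVG(age_days) over all tickets rows = 32.384615 (≈; comparison uses full precision).
Keep rows where age_days > that value.

med | 39 ; high | 40 ; low | 47 ; low | 57 ; low | 58 ; med | 49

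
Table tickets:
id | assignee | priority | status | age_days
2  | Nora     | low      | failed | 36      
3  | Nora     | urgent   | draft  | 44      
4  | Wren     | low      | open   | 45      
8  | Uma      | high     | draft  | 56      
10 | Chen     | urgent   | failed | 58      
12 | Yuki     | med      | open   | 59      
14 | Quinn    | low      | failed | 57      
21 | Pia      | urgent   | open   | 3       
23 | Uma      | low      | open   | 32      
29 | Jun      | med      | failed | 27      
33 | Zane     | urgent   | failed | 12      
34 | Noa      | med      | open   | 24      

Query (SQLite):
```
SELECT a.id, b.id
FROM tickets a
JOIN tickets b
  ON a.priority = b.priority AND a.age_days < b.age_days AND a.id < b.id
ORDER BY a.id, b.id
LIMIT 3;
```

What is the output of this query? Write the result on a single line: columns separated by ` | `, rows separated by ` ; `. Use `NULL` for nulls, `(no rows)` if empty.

2 | 4 ; 2 | 14 ; 3 | 10

Pairs (a,b) with same priority, a.age_days < b.age_days, a.id < b.id.
priority groups: high:{8} low:{2,4,14,23} med:{12,29,34} urgent:{3,10,21,33}
Ordered by (a.id, b.id); first 3.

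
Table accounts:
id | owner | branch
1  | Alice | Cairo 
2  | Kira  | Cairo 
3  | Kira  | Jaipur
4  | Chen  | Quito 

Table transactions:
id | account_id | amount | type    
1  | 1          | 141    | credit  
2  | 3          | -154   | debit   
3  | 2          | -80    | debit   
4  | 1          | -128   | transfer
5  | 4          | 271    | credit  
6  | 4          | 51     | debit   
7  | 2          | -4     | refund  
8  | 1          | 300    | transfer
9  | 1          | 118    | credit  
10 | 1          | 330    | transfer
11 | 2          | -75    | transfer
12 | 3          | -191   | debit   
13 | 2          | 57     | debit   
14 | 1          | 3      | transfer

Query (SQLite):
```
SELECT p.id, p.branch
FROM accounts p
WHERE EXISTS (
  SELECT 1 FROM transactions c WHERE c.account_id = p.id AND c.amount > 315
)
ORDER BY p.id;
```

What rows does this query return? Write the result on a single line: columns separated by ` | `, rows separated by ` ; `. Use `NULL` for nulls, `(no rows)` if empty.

For each accounts row, check whether any transactions with matching account_id has amount > 315.
Keep rows where that is true.

1 | Cairo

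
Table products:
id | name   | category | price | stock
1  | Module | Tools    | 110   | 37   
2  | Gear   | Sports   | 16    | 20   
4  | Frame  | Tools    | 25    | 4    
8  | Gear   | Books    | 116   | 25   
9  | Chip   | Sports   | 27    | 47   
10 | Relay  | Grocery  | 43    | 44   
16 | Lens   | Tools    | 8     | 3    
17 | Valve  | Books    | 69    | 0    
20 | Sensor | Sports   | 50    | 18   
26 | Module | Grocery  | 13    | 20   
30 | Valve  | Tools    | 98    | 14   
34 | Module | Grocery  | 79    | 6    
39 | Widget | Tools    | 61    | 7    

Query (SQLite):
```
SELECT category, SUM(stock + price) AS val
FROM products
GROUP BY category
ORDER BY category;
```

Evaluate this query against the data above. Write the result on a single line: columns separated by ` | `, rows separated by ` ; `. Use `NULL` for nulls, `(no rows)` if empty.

Books | 210 ; Grocery | 205 ; Sports | 178 ; Tools | 367

For each row compute stock + price.
Group by category; take SUM of the expression per group.
  Books: ids {8, 17} → SUM(stock + price)=210
  Grocery: ids {10, 26, 34} → SUM(stock + price)=205
  Sports: ids {2, 9, 20} → SUM(stock + price)=178
  Tools: ids {1, 4, 16, 30, 39} → SUM(stock + price)=367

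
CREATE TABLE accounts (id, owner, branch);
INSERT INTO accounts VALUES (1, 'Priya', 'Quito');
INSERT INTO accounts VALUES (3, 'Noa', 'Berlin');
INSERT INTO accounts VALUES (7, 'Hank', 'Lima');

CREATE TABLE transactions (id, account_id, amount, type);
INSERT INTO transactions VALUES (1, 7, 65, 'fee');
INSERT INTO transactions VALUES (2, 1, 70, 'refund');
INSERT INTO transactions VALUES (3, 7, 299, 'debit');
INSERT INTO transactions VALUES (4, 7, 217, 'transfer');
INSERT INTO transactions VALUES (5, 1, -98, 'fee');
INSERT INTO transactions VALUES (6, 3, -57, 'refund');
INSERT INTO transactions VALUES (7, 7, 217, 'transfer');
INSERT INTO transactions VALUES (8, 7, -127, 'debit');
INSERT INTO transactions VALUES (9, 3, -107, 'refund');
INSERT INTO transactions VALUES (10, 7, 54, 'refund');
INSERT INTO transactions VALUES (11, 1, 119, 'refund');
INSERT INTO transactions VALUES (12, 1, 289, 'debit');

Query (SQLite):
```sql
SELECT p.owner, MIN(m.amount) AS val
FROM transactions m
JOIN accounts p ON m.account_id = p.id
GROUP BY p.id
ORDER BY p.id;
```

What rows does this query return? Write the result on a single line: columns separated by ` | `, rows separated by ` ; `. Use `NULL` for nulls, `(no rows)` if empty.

Priya | -98 ; Noa | -107 ; Hank | -127

Join each transactions row to its accounts via account_id.
Group joined rows by accounts.id; compute MIN(m.amount) per group.
  1: ids {2, 5, 11, 12} → MIN(m.amount)=-98
  3: ids {6, 9} → MIN(m.amount)=-107
  7: ids {1, 3, 4, 7, 8, 10} → MIN(m.amount)=-127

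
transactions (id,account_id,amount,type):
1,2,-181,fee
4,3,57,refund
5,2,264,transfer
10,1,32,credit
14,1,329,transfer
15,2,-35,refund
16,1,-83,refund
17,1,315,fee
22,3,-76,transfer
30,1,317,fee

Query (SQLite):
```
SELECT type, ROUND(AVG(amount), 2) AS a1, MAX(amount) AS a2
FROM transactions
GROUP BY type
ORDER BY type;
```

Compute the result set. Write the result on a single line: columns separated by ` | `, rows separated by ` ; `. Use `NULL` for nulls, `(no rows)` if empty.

Group transactions by type.
Per group compute: ROUND(AVG(amount), 2), MAX(amount).
  credit: ids {10} → ROUND(AVG(amount), 2)=32, MAX(amount)=32
  fee: ids {1, 17, 30} → ROUND(AVG(amount), 2)=150.33, MAX(amount)=317
  refund: ids {4, 15, 16} → ROUND(AVG(amount), 2)=-20.33, MAX(amount)=57
  transfer: ids {5, 14, 22} → ROUND(AVG(amount), 2)=172.33, MAX(amount)=329

credit | 32 | 32 ; fee | 150.33 | 317 ; refund | -20.33 | 57 ; transfer | 172.33 | 329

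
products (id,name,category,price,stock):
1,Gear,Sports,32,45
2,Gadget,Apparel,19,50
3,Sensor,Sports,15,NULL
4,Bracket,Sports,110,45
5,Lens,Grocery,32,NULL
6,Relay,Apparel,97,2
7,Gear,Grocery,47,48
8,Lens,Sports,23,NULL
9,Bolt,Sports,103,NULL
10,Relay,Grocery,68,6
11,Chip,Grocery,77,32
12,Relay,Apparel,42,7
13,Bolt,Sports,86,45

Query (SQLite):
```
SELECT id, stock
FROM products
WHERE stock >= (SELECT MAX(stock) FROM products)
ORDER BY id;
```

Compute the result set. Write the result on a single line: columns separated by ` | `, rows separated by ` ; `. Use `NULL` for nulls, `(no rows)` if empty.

Scalar subquery: MAX(stock) over all products rows = 50.
Keep rows where stock >= that value.

2 | 50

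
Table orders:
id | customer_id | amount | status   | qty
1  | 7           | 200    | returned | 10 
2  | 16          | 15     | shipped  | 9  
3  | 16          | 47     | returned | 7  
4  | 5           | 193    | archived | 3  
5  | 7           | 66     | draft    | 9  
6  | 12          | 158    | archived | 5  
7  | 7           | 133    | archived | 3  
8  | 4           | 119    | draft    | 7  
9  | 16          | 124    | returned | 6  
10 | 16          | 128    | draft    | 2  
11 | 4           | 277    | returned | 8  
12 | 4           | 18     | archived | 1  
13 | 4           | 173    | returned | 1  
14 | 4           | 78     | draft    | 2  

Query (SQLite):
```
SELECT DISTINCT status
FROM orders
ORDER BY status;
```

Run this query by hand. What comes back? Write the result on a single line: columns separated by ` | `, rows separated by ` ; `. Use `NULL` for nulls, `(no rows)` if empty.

archived ; draft ; returned ; shipped

Collect distinct status values from orders.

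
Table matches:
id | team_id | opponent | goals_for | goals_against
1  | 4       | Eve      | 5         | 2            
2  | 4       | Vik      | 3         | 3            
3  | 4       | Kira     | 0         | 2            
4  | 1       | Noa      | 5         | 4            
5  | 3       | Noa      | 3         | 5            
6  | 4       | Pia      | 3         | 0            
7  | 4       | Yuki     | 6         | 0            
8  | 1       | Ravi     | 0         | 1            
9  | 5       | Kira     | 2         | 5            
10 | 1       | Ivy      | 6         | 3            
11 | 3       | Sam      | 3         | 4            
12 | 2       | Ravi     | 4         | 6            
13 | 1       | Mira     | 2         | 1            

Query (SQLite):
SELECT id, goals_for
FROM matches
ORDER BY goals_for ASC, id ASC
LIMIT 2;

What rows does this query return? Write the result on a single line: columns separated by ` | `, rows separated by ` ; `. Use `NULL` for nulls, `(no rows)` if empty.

Sort by goals_for asc, tiebreak id asc: (0, id=3), (0, id=8), (2, id=9), (2, id=13), (3, id=2) …. Take first 2.

3 | 0 ; 8 | 0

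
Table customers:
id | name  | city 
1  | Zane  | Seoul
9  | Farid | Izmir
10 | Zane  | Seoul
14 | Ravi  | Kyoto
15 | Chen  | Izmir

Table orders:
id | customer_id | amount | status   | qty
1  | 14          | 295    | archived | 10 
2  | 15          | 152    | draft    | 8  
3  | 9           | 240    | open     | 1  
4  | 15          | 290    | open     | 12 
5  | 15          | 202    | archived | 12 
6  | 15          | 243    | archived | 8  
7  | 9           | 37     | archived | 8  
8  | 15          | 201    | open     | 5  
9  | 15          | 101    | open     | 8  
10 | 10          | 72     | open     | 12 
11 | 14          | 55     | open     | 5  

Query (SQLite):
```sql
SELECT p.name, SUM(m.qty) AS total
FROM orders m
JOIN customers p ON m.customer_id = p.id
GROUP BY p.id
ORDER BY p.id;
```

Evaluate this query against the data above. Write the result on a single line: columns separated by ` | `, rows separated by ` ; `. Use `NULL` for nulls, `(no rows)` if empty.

Join each orders row to its customers via customer_id.
Group joined rows by customers.id; compute SUM(m.qty) per group.
  9: ids {3, 7} → SUM(m.qty)=9
  10: ids {10} → SUM(m.qty)=12
  14: ids {1, 11} → SUM(m.qty)=15
  15: ids {2, 4, 5, 6, 8, 9} → SUM(m.qty)=53

Farid | 9 ; Zane | 12 ; Ravi | 15 ; Chen | 53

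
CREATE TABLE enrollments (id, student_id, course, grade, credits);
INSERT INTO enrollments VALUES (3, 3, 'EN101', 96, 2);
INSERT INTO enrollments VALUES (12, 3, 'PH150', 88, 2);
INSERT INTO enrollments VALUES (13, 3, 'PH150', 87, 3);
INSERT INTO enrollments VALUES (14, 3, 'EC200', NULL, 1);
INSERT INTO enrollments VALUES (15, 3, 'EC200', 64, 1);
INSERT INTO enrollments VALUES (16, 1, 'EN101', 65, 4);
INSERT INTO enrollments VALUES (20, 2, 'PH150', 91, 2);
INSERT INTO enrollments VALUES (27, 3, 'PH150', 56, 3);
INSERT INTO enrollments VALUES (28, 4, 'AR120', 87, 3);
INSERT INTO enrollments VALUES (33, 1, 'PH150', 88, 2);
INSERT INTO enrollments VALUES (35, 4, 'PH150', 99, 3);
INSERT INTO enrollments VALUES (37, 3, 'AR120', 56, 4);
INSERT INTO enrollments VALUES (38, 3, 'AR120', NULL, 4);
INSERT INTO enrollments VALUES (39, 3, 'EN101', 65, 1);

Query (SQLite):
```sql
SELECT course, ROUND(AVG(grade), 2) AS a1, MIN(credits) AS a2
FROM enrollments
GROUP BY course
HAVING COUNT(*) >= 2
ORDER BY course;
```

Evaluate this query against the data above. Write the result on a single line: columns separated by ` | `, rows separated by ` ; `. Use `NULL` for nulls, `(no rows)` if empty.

Group enrollments by course.
Per group compute: ROUND(AVG(grade), 2), MIN(credits).
HAVING: drop groups with fewer than 2 rows.
  AR120: ids {28, 37, 38} → ROUND(AVG(grade), 2)=71.5, MIN(credits)=3
  EC200: ids {14, 15} → ROUND(AVG(grade), 2)=64, MIN(credits)=1
  EN101: ids {3, 16, 39} → ROUND(AVG(grade), 2)=75.33, MIN(credits)=1
  PH150: ids {12, 13, 20, 27, 33, 35} → ROUND(AVG(grade), 2)=84.83, MIN(credits)=2

AR120 | 71.5 | 3 ; EC200 | 64 | 1 ; EN101 | 75.33 | 1 ; PH150 | 84.83 | 2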